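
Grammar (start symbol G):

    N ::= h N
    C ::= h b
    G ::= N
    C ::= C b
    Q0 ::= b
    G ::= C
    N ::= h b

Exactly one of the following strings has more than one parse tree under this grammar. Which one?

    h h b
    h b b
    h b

h h b: 1 tree
h b b: 1 tree
h b: 2 trees

h b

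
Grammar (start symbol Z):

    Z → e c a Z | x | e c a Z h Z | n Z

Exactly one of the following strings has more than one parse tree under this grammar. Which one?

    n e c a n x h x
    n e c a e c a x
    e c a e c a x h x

e c a e c a x h x

n e c a n x h x: 1 tree
n e c a e c a x: 1 tree
e c a e c a x h x: 2 trees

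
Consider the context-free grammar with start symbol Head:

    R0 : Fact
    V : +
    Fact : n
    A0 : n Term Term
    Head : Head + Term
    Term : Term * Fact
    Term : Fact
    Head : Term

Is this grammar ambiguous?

Unambiguous

(A0, R0, V are unreachable from Head, so their rules don't affect L(Head).) This is a standard precedence ladder (Head over Term over Fact), with each level left-recursive on its own operator ('+' at Head, '*' at Term). That structure is LR(1), hence unambiguous.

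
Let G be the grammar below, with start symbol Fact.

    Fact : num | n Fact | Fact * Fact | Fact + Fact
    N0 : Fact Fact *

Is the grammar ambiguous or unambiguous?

Ambiguous

Witness: n num * num

Derivation 1: Fact ⇒ n Fact ⇒ n Fact * Fact ⇒ n num * Fact ⇒ n num * num
Derivation 2: Fact ⇒ Fact * Fact ⇒ n Fact * Fact ⇒ n num * Fact ⇒ n num * num

Two distinct leftmost derivations for the same string.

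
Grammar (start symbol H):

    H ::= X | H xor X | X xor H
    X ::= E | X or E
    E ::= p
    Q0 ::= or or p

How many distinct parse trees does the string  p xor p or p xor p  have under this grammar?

4

Parse trees for p xor p or p xor p:
  [H [H [H [X [E p]]] xor [X [X [E p]] or [E p]]] xor [X [E p]]]
  [H [H [X [E p]] xor [H [X [X [E p]] or [E p]]]] xor [X [E p]]]
  [H [X [E p]] xor [H [H [X [X [E p]] or [E p]]] xor [X [E p]]]]
  [H [X [E p]] xor [H [X [X [E p]] or [E p]] xor [H [X [E p]]]]]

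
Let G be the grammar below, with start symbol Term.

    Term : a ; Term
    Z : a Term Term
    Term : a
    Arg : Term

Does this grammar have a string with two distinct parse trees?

Only Term is reachable from Term; ignoring the rest: The reachable grammar is A → atom sep A | atom. Each atom is followed by either the separator (recurse) or end-of-string (stop) — no choice point.

Unambiguous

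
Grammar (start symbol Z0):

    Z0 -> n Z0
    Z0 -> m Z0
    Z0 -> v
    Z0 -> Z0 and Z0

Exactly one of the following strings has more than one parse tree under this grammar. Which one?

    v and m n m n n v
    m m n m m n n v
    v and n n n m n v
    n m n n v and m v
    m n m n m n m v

n m n n v and m v

v and m n m n n v: 1 tree
m m n m m n n v: 1 tree
v and n n n m n v: 1 tree
n m n n v and m v: 5 trees
m n m n m n m v: 1 tree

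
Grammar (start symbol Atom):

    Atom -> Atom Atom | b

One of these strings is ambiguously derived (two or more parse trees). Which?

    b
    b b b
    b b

b b b

b: 1 tree
b b b: 2 trees
b b: 1 tree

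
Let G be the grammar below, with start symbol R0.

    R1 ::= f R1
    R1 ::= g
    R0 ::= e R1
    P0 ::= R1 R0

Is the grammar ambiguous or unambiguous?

Only R0, R1 are reachable from R0; ignoring the rest: The reachable rules are right-linear with at most one rule per (nonterminal, next-terminal) pair. Each input token forces the next rule, so parsing is deterministic.

Unambiguous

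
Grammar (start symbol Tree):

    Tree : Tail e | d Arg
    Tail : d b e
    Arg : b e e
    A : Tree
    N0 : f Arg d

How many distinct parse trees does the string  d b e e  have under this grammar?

Parse trees for d b e e:
  [Tree [Tail d b e] e]
  [Tree d [Arg b e e]]

2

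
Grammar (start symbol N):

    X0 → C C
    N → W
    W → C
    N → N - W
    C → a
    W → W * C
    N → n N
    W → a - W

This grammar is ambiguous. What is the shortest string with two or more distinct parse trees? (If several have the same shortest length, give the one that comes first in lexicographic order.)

a - a

length 1: no string has ≥2 trees
length 2: no string has ≥2 trees
length 3: a - a has 2 parse trees

Two derivations of a - a:
  N ⇒ W ⇒ a - W ⇒ a - C ⇒ a - a
  N ⇒ N - W ⇒ W - W ⇒ C - W ⇒ a - W ⇒ a - C ⇒ a - a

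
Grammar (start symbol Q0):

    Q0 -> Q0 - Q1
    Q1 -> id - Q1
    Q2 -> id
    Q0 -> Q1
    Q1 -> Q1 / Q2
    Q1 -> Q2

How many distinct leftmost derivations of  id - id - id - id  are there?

Parse trees for id - id - id - id:
  [Q0 [Q0 [Q1 [Q2 id]]] - [Q1 id - [Q1 id - [Q1 [Q2 id]]]]]
  [Q0 [Q0 [Q0 [Q1 [Q2 id]]] - [Q1 [Q2 id]]] - [Q1 id - [Q1 [Q2 id]]]]
  [Q0 [Q0 [Q1 id - [Q1 [Q2 id]]]] - [Q1 id - [Q1 [Q2 id]]]]
  [Q0 [Q0 [Q0 [Q1 [Q2 id]]] - [Q1 id - [Q1 [Q2 id]]]] - [Q1 [Q2 id]]]
  [Q0 [Q0 [Q0 [Q0 [Q1 [Q2 id]]] - [Q1 [Q2 id]]] - [Q1 [Q2 id]]] - [Q1 [Q2 id]]]
  [Q0 [Q0 [Q0 [Q1 id - [Q1 [Q2 id]]]] - [Q1 [Q2 id]]] - [Q1 [Q2 id]]]
  [Q0 [Q0 [Q1 id - [Q1 id - [Q1 [Q2 id]]]]] - [Q1 [Q2 id]]]
  [Q0 [Q1 id - [Q1 id - [Q1 id - [Q1 [Q2 id]]]]]]

8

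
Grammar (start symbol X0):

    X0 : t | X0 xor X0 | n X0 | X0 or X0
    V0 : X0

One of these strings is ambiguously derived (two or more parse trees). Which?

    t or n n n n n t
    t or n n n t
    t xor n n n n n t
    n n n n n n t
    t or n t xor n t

t or n t xor n t

t or n n n n n t: 1 tree
t or n n n t: 1 tree
t xor n n n n n t: 1 tree
n n n n n n t: 1 tree
t or n t xor n t: 3 trees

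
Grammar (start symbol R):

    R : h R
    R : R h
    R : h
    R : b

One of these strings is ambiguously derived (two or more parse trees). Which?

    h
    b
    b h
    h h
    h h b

h h

h: 1 tree
b: 1 tree
b h: 1 tree
h h: 2 trees
h h b: 1 tree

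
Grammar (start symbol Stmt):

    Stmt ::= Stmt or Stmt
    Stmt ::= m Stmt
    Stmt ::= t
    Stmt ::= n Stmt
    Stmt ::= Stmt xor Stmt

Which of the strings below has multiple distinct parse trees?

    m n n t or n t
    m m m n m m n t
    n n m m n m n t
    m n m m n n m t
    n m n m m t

m n n t or n t

m n n t or n t: 4 trees
m m m n m m n t: 1 tree
n n m m n m n t: 1 tree
m n m m n n m t: 1 tree
n m n m m t: 1 tree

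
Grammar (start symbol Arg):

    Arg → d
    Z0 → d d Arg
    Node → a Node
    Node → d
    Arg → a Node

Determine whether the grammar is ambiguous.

Unambiguous

(Z0 is unreachable from Arg, so its rules don't affect L(Arg).) Each reachable nonterminal has at most one production per leading terminal, and all productions are right-linear; the derivation is determined token-by-token.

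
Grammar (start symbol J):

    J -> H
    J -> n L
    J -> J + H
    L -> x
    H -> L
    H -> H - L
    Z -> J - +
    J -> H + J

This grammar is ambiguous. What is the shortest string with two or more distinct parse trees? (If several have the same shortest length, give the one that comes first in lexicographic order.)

x + x

length 1: no string has ≥2 trees
length 2: no string has ≥2 trees
length 3: x + x has 2 parse trees

Two derivations of x + x:
  J ⇒ J + H ⇒ H + H ⇒ L + H ⇒ x + H ⇒ x + L ⇒ x + x
  J ⇒ H + J ⇒ L + J ⇒ x + J ⇒ x + H ⇒ x + L ⇒ x + x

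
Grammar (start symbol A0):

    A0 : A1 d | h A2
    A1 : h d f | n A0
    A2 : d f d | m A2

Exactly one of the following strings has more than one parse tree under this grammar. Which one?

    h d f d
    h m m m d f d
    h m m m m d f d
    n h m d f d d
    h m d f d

h d f d: 2 trees
h m m m d f d: 1 tree
h m m m m d f d: 1 tree
n h m d f d d: 1 tree
h m d f d: 1 tree

h d f d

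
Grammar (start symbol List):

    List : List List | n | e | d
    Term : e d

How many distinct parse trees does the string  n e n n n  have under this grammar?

Parse trees for n e n n n (showing first 6 of 14):
  [List [List n] [List [List e] [List [List n] [List [List n] [List n]]]]]
  [List [List n] [List [List e] [List [List [List n] [List n]] [List n]]]]
  [List [List n] [List [List [List e] [List n]] [List [List n] [List n]]]]
  [List [List n] [List [List [List e] [List [List n] [List n]]] [List n]]]
  [List [List n] [List [List [List [List e] [List n]] [List n]] [List n]]]
  [List [List [List n] [List e]] [List [List n] [List [List n] [List n]]]]

14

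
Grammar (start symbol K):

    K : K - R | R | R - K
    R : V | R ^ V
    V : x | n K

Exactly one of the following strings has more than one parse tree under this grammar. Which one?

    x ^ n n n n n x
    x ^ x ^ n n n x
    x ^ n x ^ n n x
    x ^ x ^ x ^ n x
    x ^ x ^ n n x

x ^ n n n n n x: 1 tree
x ^ x ^ n n n x: 1 tree
x ^ n x ^ n n x: 2 trees
x ^ x ^ x ^ n x: 1 tree
x ^ x ^ n n x: 1 tree

x ^ n x ^ n n x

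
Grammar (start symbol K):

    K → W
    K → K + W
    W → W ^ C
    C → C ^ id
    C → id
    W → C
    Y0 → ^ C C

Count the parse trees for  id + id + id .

Parse trees for id + id + id:
  [K [K [K [W [C id]]] + [W [C id]]] + [W [C id]]]

1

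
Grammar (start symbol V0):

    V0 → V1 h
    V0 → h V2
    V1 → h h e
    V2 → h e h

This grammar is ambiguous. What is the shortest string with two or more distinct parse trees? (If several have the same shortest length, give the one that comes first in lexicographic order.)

length 4: h h e h has 2 parse trees

Two derivations of h h e h:
  V0 ⇒ V1 h ⇒ h h e h
  V0 ⇒ h V2 ⇒ h h e h

h h e h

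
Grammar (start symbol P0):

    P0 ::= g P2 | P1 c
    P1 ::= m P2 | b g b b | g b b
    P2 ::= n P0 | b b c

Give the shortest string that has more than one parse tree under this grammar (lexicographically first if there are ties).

g b b c

length 4: g b b c has 2 parse trees

Two derivations of g b b c:
  P0 ⇒ g P2 ⇒ g b b c
  P0 ⇒ P1 c ⇒ g b b c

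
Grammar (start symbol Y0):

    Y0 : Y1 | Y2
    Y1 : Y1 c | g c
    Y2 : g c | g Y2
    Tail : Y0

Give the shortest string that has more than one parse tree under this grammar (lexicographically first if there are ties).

g c

length 2: g c has 2 parse trees

Two derivations of g c:
  Y0 ⇒ Y1 ⇒ g c
  Y0 ⇒ Y2 ⇒ g c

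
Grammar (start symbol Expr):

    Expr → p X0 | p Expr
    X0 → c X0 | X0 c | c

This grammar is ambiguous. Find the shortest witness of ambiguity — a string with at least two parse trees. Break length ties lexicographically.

length 2: no string has ≥2 trees
length 3: p c c has 2 parse trees

Two derivations of p c c:
  Expr ⇒ p X0 ⇒ p c X0 ⇒ p c c
  Expr ⇒ p X0 ⇒ p X0 c ⇒ p c c

p c c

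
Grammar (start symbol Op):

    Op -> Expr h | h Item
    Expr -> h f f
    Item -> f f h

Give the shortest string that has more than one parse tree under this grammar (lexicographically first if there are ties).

h f f h

length 4: h f f h has 2 parse trees

Two derivations of h f f h:
  Op ⇒ Expr h ⇒ h f f h
  Op ⇒ h Item ⇒ h f f h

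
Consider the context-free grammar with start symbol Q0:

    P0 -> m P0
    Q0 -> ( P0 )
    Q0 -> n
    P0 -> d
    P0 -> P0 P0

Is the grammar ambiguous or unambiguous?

Ambiguous

Witness: ( d d d )

Derivation 1: Q0 ⇒ ( P0 ) ⇒ ( P0 P0 ) ⇒ ( d P0 ) ⇒ ( d P0 P0 ) ⇒ ( d d P0 ) ⇒ ( d d d )
Derivation 2: Q0 ⇒ ( P0 ) ⇒ ( P0 P0 ) ⇒ ( P0 P0 P0 ) ⇒ ( d P0 P0 ) ⇒ ( d d P0 ) ⇒ ( d d d )

Two distinct leftmost derivations for the same string.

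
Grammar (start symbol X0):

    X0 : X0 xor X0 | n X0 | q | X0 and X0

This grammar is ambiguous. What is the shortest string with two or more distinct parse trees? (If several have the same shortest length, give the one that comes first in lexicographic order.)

n q and q

length 1: no string has ≥2 trees
length 2: no string has ≥2 trees
length 3: no string has ≥2 trees
length 4: n q and q has 2 parse trees

Two derivations of n q and q:
  X0 ⇒ n X0 ⇒ n X0 and X0 ⇒ n q and X0 ⇒ n q and q
  X0 ⇒ X0 and X0 ⇒ n X0 and X0 ⇒ n q and X0 ⇒ n q and q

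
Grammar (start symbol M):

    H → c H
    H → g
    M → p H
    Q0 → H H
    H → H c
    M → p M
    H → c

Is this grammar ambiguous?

Ambiguous

Witness: p c c

Derivation 1: M ⇒ p H ⇒ p c H ⇒ p c c
Derivation 2: M ⇒ p H ⇒ p H c ⇒ p c c

Two distinct leftmost derivations for the same string.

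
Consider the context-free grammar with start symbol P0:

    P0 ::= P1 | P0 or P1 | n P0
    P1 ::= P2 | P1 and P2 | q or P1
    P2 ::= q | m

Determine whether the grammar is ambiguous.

Ambiguous

Witness: q or m

Derivation 1: P0 ⇒ P1 ⇒ q or P1 ⇒ q or P2 ⇒ q or m
Derivation 2: P0 ⇒ P0 or P1 ⇒ P1 or P1 ⇒ P2 or P1 ⇒ q or P1 ⇒ q or P2 ⇒ q or m

Two distinct leftmost derivations for the same string.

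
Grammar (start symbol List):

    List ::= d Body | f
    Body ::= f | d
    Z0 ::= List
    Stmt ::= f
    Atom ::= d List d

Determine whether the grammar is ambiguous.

Unambiguous

(Z0, Stmt, Atom are unreachable from List, so their rules don't affect L(List).) Restricted to the reachable nonterminals, every rule has the form A → t or A → t B, and no two rules for the same A share a first terminal. The grammar encodes a DFA — one run per string.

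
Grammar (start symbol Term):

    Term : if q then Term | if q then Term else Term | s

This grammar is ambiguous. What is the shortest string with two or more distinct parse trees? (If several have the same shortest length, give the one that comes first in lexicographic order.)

length 1: no string has ≥2 trees
length 4: no string has ≥2 trees
length 6: no string has ≥2 trees
length 7: no string has ≥2 trees
length 9: if q then if q then s else s has 2 parse trees

Two derivations of if q then if q then s else s:
  Term ⇒ if q then Term ⇒ if q then if q then Term else Term ⇒ if q then if q then s else Term ⇒ if q then if q then s else s
  Term ⇒ if q then Term else Term ⇒ if q then if q then Term else Term ⇒ if q then if q then s else Term ⇒ if q then if q then s else s

if q then if q then s else s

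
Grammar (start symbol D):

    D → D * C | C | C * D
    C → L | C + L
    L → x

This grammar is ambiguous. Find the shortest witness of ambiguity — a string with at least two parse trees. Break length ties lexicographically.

length 1: no string has ≥2 trees
length 3: x * x has 2 parse trees

Two derivations of x * x:
  D ⇒ D * C ⇒ C * C ⇒ L * C ⇒ x * C ⇒ x * L ⇒ x * x
  D ⇒ C * D ⇒ L * D ⇒ x * D ⇒ x * C ⇒ x * L ⇒ x * x

x * x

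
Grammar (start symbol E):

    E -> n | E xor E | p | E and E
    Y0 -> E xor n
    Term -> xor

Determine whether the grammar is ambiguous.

Ambiguous

Witness: n and n and n

Derivation 1: E ⇒ E and E ⇒ n and E ⇒ n and E and E ⇒ n and n and E ⇒ n and n and n
Derivation 2: E ⇒ E and E ⇒ E and E and E ⇒ n and E and E ⇒ n and n and E ⇒ n and n and n

Two distinct leftmost derivations for the same string.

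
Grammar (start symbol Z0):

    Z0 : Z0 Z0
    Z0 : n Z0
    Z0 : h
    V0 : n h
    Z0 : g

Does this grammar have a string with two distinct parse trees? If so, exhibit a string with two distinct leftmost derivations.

Witness: g g g

Derivation 1: Z0 ⇒ Z0 Z0 ⇒ Z0 Z0 Z0 ⇒ g Z0 Z0 ⇒ g g Z0 ⇒ g g g
Derivation 2: Z0 ⇒ Z0 Z0 ⇒ g Z0 ⇒ g Z0 Z0 ⇒ g g Z0 ⇒ g g g

Two distinct leftmost derivations for the same string.

Ambiguous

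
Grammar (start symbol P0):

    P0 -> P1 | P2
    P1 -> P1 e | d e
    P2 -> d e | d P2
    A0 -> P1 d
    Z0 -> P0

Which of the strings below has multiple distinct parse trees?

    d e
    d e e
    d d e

d e

d e: 2 trees
d e e: 1 tree
d d e: 1 tree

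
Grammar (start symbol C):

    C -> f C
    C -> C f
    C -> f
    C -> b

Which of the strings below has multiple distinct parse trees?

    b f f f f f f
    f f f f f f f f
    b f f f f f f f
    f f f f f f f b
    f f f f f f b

b f f f f f f: 1 tree
f f f f f f f f: 128 trees
b f f f f f f f: 1 tree
f f f f f f f b: 1 tree
f f f f f f b: 1 tree

f f f f f f f f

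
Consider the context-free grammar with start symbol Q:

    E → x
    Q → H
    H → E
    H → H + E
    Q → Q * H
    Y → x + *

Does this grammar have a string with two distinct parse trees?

Unambiguous

(Y is unreachable from Q, so its rules don't affect L(Q).) This is a standard precedence ladder (Q over H over E), with each level left-recursive on its own operator ('*' at Q, '+' at H). That structure is LR(1), hence unambiguous.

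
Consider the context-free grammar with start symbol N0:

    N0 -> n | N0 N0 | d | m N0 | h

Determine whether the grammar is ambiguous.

Witness: d d d

Derivation 1: N0 ⇒ N0 N0 ⇒ N0 N0 N0 ⇒ d N0 N0 ⇒ d d N0 ⇒ d d d
Derivation 2: N0 ⇒ N0 N0 ⇒ d N0 ⇒ d N0 N0 ⇒ d d N0 ⇒ d d d

Two distinct leftmost derivations for the same string.

Ambiguous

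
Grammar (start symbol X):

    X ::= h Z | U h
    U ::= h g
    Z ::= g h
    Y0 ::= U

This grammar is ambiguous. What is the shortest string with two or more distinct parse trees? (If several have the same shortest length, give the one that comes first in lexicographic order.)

h g h

length 3: h g h has 2 parse trees

Two derivations of h g h:
  X ⇒ h Z ⇒ h g h
  X ⇒ U h ⇒ h g h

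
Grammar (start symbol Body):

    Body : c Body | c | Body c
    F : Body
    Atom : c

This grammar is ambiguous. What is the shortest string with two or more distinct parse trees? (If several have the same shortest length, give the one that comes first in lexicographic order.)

length 1: no string has ≥2 trees
length 2: c c has 2 parse trees

Two derivations of c c:
  Body ⇒ c Body ⇒ c c
  Body ⇒ Body c ⇒ c c

c c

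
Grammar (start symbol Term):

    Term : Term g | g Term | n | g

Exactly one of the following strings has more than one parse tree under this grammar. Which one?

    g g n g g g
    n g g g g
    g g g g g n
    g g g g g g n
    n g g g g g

g g n g g g

g g n g g g: 10 trees
n g g g g: 1 tree
g g g g g n: 1 tree
g g g g g g n: 1 tree
n g g g g g: 1 tree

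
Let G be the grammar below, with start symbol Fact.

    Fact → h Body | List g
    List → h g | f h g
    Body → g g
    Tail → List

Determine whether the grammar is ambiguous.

Witness: h g g

Derivation 1: Fact ⇒ h Body ⇒ h g g
Derivation 2: Fact ⇒ List g ⇒ h g g

Two distinct leftmost derivations for the same string.

Ambiguous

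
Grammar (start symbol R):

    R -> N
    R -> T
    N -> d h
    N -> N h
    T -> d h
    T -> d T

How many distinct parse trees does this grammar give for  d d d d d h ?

Parse trees for d d d d d h:
  [R [T d [T d [T d [T d [T d h]]]]]]

1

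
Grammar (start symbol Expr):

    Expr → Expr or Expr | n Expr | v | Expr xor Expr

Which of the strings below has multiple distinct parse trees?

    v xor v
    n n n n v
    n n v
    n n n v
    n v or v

v xor v: 1 tree
n n n n v: 1 tree
n n v: 1 tree
n n n v: 1 tree
n v or v: 2 trees

n v or v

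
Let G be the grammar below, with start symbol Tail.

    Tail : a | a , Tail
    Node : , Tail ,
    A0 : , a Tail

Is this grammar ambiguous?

Unambiguous

(Node, A0 are unreachable from Tail, so their rules don't affect L(Tail).) The reachable grammar is A → atom sep A | atom. Each atom is followed by either the separator (recurse) or end-of-string (stop) — no choice point.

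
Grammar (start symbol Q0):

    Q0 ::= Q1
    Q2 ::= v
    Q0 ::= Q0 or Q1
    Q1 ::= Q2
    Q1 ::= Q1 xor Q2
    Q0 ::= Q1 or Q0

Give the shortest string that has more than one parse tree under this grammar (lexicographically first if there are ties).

v or v

length 1: no string has ≥2 trees
length 3: v or v has 2 parse trees

Two derivations of v or v:
  Q0 ⇒ Q0 or Q1 ⇒ Q1 or Q1 ⇒ Q2 or Q1 ⇒ v or Q1 ⇒ v or Q2 ⇒ v or v
  Q0 ⇒ Q1 or Q0 ⇒ Q2 or Q0 ⇒ v or Q0 ⇒ v or Q1 ⇒ v or Q2 ⇒ v or v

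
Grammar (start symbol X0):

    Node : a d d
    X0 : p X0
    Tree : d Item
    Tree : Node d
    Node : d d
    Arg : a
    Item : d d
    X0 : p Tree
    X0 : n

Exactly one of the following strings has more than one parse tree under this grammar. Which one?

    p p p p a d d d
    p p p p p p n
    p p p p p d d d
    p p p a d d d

p p p p p d d d

p p p p a d d d: 1 tree
p p p p p p n: 1 tree
p p p p p d d d: 2 trees
p p p a d d d: 1 tree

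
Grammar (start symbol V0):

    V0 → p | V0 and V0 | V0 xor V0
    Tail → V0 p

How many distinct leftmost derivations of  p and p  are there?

1

Parse trees for p and p:
  [V0 [V0 p] and [V0 p]]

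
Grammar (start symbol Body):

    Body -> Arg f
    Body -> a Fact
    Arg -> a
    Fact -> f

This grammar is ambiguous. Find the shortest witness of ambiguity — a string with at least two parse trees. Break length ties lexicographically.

length 2: a f has 2 parse trees

Two derivations of a f:
  Body ⇒ Arg f ⇒ a f
  Body ⇒ a Fact ⇒ a f

a f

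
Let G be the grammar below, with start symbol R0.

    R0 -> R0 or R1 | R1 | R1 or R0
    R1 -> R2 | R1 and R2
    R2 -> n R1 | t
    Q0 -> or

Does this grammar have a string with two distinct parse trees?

Witness: t or t

Derivation 1: R0 ⇒ R0 or R1 ⇒ R1 or R1 ⇒ R2 or R1 ⇒ t or R1 ⇒ t or R2 ⇒ t or t
Derivation 2: R0 ⇒ R1 or R0 ⇒ R2 or R0 ⇒ t or R0 ⇒ t or R1 ⇒ t or R2 ⇒ t or t

Two distinct leftmost derivations for the same string.

Ambiguous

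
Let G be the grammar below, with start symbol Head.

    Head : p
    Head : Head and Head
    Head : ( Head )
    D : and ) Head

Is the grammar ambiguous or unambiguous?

Ambiguous

Witness: p and p and p

Derivation 1: Head ⇒ Head and Head ⇒ p and Head ⇒ p and Head and Head ⇒ p and p and Head ⇒ p and p and p
Derivation 2: Head ⇒ Head and Head ⇒ Head and Head and Head ⇒ p and Head and Head ⇒ p and p and Head ⇒ p and p and p

Two distinct leftmost derivations for the same string.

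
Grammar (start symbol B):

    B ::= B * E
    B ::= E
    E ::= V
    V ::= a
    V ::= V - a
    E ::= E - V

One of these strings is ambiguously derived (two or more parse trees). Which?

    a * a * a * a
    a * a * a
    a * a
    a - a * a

a - a * a

a * a * a * a: 1 tree
a * a * a: 1 tree
a * a: 1 tree
a - a * a: 2 trees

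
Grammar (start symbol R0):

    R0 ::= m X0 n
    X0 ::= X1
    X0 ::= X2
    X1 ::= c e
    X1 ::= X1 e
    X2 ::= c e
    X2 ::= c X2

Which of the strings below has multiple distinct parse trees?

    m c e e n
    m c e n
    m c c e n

m c e n

m c e e n: 1 tree
m c e n: 2 trees
m c c e n: 1 tree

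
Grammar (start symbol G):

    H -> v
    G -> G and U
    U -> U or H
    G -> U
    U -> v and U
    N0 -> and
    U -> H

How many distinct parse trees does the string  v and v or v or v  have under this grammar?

4

Parse trees for v and v or v or v:
  [G [G [U [H v]]] and [U [U [U [H v]] or [H v]] or [H v]]]
  [G [U [U [U v and [U [H v]]] or [H v]] or [H v]]]
  [G [U [U v and [U [U [H v]] or [H v]]] or [H v]]]
  [G [U v and [U [U [U [H v]] or [H v]] or [H v]]]]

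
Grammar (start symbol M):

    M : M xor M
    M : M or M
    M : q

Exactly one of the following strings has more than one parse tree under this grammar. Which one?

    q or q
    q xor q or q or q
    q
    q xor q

q or q: 1 tree
q xor q or q or q: 5 trees
q: 1 tree
q xor q: 1 tree

q xor q or q or q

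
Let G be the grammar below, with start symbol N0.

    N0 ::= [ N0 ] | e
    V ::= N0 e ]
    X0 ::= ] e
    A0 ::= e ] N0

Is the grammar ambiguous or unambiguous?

Only N0 is reachable from N0; ignoring the rest: Each string is a nest of matched brackets around a single atom. An opening bracket forces the recursive rule; an atom forces the base rule.

Unambiguous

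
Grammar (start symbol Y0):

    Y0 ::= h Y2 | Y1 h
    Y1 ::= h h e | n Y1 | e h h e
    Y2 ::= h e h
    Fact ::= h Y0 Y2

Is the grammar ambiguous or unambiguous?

Ambiguous

Witness: h h e h

Derivation 1: Y0 ⇒ h Y2 ⇒ h h e h
Derivation 2: Y0 ⇒ Y1 h ⇒ h h e h

Two distinct leftmost derivations for the same string.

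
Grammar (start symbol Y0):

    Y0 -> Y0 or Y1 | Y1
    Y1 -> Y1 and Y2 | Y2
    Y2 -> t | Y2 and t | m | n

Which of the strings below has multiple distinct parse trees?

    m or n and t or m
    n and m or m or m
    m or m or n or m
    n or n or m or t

m or n and t or m

m or n and t or m: 2 trees
n and m or m or m: 1 tree
m or m or n or m: 1 tree
n or n or m or t: 1 tree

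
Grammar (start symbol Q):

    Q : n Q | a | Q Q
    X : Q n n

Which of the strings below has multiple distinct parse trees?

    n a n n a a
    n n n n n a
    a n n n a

n a n n a a: 9 trees
n n n n n a: 1 tree
a n n n a: 1 tree

n a n n a a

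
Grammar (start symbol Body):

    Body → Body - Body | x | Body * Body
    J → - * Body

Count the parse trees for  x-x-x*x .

5

Parse trees for x-x-x*x:
  [Body [Body x] - [Body [Body x] - [Body [Body x] * [Body x]]]]
  [Body [Body x] - [Body [Body [Body x] - [Body x]] * [Body x]]]
  [Body [Body [Body x] - [Body x]] - [Body [Body x] * [Body x]]]
  [Body [Body [Body x] - [Body [Body x] - [Body x]]] * [Body x]]
  [Body [Body [Body [Body x] - [Body x]] - [Body x]] * [Body x]]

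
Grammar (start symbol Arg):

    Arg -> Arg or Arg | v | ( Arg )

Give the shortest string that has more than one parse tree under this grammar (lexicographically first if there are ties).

v or v or v

length 1: no string has ≥2 trees
length 3: no string has ≥2 trees
length 5: v or v or v has 2 parse trees

Two derivations of v or v or v:
  Arg ⇒ Arg or Arg ⇒ Arg or Arg or Arg ⇒ v or Arg or Arg ⇒ v or v or Arg ⇒ v or v or v
  Arg ⇒ Arg or Arg ⇒ v or Arg ⇒ v or Arg or Arg ⇒ v or v or Arg ⇒ v or v or v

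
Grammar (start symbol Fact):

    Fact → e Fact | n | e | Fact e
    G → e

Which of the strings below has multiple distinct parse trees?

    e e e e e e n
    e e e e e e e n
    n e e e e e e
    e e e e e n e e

e e e e e n e e

e e e e e e n: 1 tree
e e e e e e e n: 1 tree
n e e e e e e: 1 tree
e e e e e n e e: 21 trees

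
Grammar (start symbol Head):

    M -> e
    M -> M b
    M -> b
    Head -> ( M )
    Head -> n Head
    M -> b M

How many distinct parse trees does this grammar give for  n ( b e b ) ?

Parse trees for n ( b e b ):
  [Head n [Head ( [M [M b [M e]] b] )]]
  [Head n [Head ( [M b [M [M e] b]] )]]

2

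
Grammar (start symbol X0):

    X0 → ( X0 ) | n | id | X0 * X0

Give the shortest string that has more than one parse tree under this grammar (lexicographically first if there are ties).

id * id * id

length 1: no string has ≥2 trees
length 3: no string has ≥2 trees
length 5: id * id * id has 2 parse trees

Two derivations of id * id * id:
  X0 ⇒ X0 * X0 ⇒ id * X0 ⇒ id * X0 * X0 ⇒ id * id * X0 ⇒ id * id * id
  X0 ⇒ X0 * X0 ⇒ X0 * X0 * X0 ⇒ id * X0 * X0 ⇒ id * id * X0 ⇒ id * id * id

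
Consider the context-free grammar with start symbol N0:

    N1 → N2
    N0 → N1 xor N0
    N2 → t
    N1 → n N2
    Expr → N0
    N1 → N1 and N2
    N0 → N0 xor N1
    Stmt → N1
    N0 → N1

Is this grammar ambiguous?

Witness: t xor t

Derivation 1: N0 ⇒ N1 xor N0 ⇒ N2 xor N0 ⇒ t xor N0 ⇒ t xor N1 ⇒ t xor N2 ⇒ t xor t
Derivation 2: N0 ⇒ N0 xor N1 ⇒ N1 xor N1 ⇒ N2 xor N1 ⇒ t xor N1 ⇒ t xor N2 ⇒ t xor t

Two distinct leftmost derivations for the same string.

Ambiguous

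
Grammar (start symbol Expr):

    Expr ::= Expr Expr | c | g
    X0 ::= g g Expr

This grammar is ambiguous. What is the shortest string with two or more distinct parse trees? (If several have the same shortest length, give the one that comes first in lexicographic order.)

length 1: no string has ≥2 trees
length 2: no string has ≥2 trees
length 3: c c c has 2 parse trees

Two derivations of c c c:
  Expr ⇒ Expr Expr ⇒ Expr Expr Expr ⇒ c Expr Expr ⇒ c c Expr ⇒ c c c
  Expr ⇒ Expr Expr ⇒ c Expr ⇒ c Expr Expr ⇒ c c Expr ⇒ c c c

c c c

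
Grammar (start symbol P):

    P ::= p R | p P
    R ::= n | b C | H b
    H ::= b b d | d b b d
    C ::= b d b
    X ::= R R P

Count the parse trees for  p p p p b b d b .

2

Parse trees for p p p p b b d b:
  [P p [P p [P p [P p [R b [C b d b]]]]]]
  [P p [P p [P p [P p [R [H b b d] b]]]]]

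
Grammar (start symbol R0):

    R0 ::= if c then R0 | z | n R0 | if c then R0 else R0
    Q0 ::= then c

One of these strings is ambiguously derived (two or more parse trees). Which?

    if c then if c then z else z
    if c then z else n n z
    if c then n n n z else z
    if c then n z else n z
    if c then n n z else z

if c then if c then z else z

if c then if c then z else z: 2 trees
if c then z else n n z: 1 tree
if c then n n n z else z: 1 tree
if c then n z else n z: 1 tree
if c then n n z else z: 1 tree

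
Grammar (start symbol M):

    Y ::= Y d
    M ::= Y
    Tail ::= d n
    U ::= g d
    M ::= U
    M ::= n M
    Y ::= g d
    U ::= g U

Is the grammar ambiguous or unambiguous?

Ambiguous

Witness: g d

Derivation 1: M ⇒ Y ⇒ g d
Derivation 2: M ⇒ U ⇒ g d

Two distinct leftmost derivations for the same string.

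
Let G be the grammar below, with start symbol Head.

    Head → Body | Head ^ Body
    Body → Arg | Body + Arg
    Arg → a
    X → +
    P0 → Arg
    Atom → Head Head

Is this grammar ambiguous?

(X, P0, Atom are unreachable from Head, so their rules don't affect L(Head).) This is a standard precedence ladder (Head over Body over Arg), with each level left-recursive on its own operator ('^' at Head, '+' at Body). That structure is LR(1), hence unambiguous.

Unambiguous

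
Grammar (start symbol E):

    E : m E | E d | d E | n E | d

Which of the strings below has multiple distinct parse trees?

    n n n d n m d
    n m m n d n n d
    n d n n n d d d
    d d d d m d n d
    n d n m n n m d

n d n n n d d d

n n n d n m d: 1 tree
n m m n d n n d: 1 tree
n d n n n d d d: 29 trees
d d d d m d n d: 1 tree
n d n m n n m d: 1 tree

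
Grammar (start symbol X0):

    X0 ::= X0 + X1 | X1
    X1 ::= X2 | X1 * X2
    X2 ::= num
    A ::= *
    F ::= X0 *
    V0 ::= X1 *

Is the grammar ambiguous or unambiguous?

Unambiguous

Only X0, X1, X2 are reachable from X0; ignoring the rest: X0 → X0 + X1 | X1  ;  X1 → X1 * X2 | X2  — a left-associative chain with X2 at the bottom. Each string factors uniquely by precedence.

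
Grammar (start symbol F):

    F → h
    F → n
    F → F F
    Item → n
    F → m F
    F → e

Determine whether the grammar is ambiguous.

Ambiguous

Witness: e e e

Derivation 1: F ⇒ F F ⇒ F F F ⇒ e F F ⇒ e e F ⇒ e e e
Derivation 2: F ⇒ F F ⇒ e F ⇒ e F F ⇒ e e F ⇒ e e e

Two distinct leftmost derivations for the same string.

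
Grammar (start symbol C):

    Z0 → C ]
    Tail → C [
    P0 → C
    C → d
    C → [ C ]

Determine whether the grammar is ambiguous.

Unambiguous

(Tail, P0, Z0 are unreachable from C, so their rules don't affect L(C).) L(C) is { openⁿ atom closeⁿ : n ≥ 0 }. The bracket depth fixes n, and the derivation is forced at every step.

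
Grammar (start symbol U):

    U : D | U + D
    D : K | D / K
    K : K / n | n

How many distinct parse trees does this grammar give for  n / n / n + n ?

Parse trees for n / n / n + n:
  [U [U [D [K [K [K n] / n] / n]]] + [D [K n]]]
  [U [U [D [D [K n]] / [K [K n] / n]]] + [D [K n]]]
  [U [U [D [D [K [K n] / n]] / [K n]]] + [D [K n]]]
  [U [U [D [D [D [K n]] / [K n]] / [K n]]] + [D [K n]]]

4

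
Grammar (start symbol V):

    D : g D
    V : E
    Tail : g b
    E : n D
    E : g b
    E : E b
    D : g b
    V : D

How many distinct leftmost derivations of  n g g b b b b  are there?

Parse trees for n g g b b b b:
  [V [E [E [E [E n [D g [D g b]]] b] b] b]]

1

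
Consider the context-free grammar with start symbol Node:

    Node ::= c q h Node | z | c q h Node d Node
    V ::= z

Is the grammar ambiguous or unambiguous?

Witness: c q h c q h z d z

Derivation 1: Node ⇒ c q h Node ⇒ c q h c q h Node d Node ⇒ c q h c q h z d Node ⇒ c q h c q h z d z
Derivation 2: Node ⇒ c q h Node d Node ⇒ c q h c q h Node d Node ⇒ c q h c q h z d Node ⇒ c q h c q h z d z

Two distinct leftmost derivations for the same string.

Ambiguous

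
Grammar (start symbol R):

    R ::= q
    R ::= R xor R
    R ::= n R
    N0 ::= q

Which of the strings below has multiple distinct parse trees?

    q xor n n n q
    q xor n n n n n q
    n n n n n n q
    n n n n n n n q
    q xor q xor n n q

q xor q xor n n q

q xor n n n q: 1 tree
q xor n n n n n q: 1 tree
n n n n n n q: 1 tree
n n n n n n n q: 1 tree
q xor q xor n n q: 2 trees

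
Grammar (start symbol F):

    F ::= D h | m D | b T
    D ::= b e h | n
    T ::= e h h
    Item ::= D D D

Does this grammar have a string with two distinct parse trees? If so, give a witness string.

Witness: b e h h

Derivation 1: F ⇒ D h ⇒ b e h h
Derivation 2: F ⇒ b T ⇒ b e h h

Two distinct leftmost derivations for the same string.

Ambiguous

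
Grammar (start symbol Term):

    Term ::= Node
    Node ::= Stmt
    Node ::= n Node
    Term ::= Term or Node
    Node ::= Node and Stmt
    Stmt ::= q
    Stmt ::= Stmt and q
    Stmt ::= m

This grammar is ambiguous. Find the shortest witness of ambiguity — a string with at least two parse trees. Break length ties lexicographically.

length 1: no string has ≥2 trees
length 2: no string has ≥2 trees
length 3: m and q has 2 parse trees

Two derivations of m and q:
  Term ⇒ Node ⇒ Stmt ⇒ Stmt and q ⇒ m and q
  Term ⇒ Node ⇒ Node and Stmt ⇒ Stmt and Stmt ⇒ m and Stmt ⇒ m and q

m and q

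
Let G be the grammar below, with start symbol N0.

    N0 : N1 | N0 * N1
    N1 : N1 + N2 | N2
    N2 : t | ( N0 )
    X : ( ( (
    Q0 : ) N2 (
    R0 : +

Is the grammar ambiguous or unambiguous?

Only N0, N1, N2 are reachable from N0; ignoring the rest: The grammar is stratified — N0 handles '*' (left-recursive), N1 handles '+', N2 atoms. Each operator has a fixed associativity and precedence level, so every string has one parse.

Unambiguous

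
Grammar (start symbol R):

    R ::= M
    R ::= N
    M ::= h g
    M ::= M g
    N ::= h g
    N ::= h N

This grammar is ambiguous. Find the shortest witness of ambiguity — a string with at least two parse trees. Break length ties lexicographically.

length 2: h g has 2 parse trees

Two derivations of h g:
  R ⇒ M ⇒ h g
  R ⇒ N ⇒ h g

h g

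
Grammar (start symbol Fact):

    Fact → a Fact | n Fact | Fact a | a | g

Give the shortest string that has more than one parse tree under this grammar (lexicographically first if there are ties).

length 1: no string has ≥2 trees
length 2: a a has 2 parse trees

Two derivations of a a:
  Fact ⇒ a Fact ⇒ a a
  Fact ⇒ Fact a ⇒ a a

a a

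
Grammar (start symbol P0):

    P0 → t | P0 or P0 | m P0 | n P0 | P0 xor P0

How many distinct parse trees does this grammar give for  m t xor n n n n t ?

2

Parse trees for m t xor n n n n t:
  [P0 m [P0 [P0 t] xor [P0 n [P0 n [P0 n [P0 n [P0 t]]]]]]]
  [P0 [P0 m [P0 t]] xor [P0 n [P0 n [P0 n [P0 n [P0 t]]]]]]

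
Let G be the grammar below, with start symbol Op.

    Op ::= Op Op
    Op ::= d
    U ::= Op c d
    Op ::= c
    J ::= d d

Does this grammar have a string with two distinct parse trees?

Witness: c c c

Derivation 1: Op ⇒ Op Op ⇒ Op Op Op ⇒ c Op Op ⇒ c c Op ⇒ c c c
Derivation 2: Op ⇒ Op Op ⇒ c Op ⇒ c Op Op ⇒ c c Op ⇒ c c c

Two distinct leftmost derivations for the same string.

Ambiguous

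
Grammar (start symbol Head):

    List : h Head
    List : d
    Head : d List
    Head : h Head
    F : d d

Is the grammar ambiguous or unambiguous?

(F is unreachable from Head, so its rules don't affect L(Head).) The reachable rules are right-linear with at most one rule per (nonterminal, next-terminal) pair. Each input token forces the next rule, so parsing is deterministic.

Unambiguous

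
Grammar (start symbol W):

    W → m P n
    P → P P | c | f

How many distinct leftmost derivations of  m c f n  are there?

1

Parse trees for m c f n:
  [W m [P [P c] [P f]] n]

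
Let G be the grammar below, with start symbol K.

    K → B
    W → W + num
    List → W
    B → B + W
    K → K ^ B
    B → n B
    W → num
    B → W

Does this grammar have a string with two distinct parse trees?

Ambiguous

Witness: num + num

Derivation 1: K ⇒ B ⇒ B + W ⇒ W + W ⇒ num + W ⇒ num + num
Derivation 2: K ⇒ B ⇒ W ⇒ W + num ⇒ num + num

Two distinct leftmost derivations for the same string.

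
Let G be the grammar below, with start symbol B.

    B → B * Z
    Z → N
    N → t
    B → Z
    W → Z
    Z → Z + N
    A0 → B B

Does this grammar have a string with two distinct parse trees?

(W, A0 are unreachable from B, so their rules don't affect L(B).) This is a standard precedence ladder (B over Z over N), with each level left-recursive on its own operator ('*' at B, '+' at Z). That structure is LR(1), hence unambiguous.

Unambiguous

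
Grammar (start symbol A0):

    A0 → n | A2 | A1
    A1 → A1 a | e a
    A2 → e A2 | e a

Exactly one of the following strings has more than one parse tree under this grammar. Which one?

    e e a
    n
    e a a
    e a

e e a: 1 tree
n: 1 tree
e a a: 1 tree
e a: 2 trees

e a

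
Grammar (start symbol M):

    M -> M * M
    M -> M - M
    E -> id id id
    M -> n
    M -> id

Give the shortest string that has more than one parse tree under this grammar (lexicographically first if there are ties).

length 1: no string has ≥2 trees
length 3: no string has ≥2 trees
length 5: id * id * id has 2 parse trees

Two derivations of id * id * id:
  M ⇒ M * M ⇒ M * M * M ⇒ id * M * M ⇒ id * id * M ⇒ id * id * id
  M ⇒ M * M ⇒ id * M ⇒ id * M * M ⇒ id * id * M ⇒ id * id * id

id * id * id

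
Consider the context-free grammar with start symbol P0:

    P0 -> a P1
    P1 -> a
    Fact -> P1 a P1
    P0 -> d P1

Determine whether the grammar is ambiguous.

Only P0, P1 are reachable from P0; ignoring the rest: The reachable rules are right-linear with at most one rule per (nonterminal, next-terminal) pair. Each input token forces the next rule, so parsing is deterministic.

Unambiguous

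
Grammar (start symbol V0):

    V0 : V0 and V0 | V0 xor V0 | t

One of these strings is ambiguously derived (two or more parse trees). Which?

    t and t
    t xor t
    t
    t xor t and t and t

t xor t and t and t

t and t: 1 tree
t xor t: 1 tree
t: 1 tree
t xor t and t and t: 5 trees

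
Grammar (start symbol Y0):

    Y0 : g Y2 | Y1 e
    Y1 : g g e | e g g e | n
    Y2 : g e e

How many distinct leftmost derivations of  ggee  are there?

Parse trees for ggee:
  [Y0 g [Y2 g e e]]
  [Y0 [Y1 g g e] e]

2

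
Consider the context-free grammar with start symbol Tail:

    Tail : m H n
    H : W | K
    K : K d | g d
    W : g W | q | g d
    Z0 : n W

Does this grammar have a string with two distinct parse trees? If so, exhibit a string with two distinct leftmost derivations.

Witness: m g d n

Derivation 1: Tail ⇒ m H n ⇒ m W n ⇒ m g d n
Derivation 2: Tail ⇒ m H n ⇒ m K n ⇒ m g d n

Two distinct leftmost derivations for the same string.

Ambiguous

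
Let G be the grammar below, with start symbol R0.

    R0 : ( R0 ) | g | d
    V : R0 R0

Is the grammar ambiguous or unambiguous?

Unambiguous

(V is unreachable from R0, so its rules don't affect L(R0).) L(R0) is { openⁿ atom closeⁿ : n ≥ 0 }. The bracket depth fixes n, and the derivation is forced at every step.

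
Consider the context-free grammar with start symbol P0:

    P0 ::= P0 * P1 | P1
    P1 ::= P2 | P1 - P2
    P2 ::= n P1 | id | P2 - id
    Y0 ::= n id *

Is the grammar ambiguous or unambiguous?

Ambiguous

Witness: id - id

Derivation 1: P0 ⇒ P1 ⇒ P2 ⇒ P2 - id ⇒ id - id
Derivation 2: P0 ⇒ P1 ⇒ P1 - P2 ⇒ P2 - P2 ⇒ id - P2 ⇒ id - id

Two distinct leftmost derivations for the same string.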